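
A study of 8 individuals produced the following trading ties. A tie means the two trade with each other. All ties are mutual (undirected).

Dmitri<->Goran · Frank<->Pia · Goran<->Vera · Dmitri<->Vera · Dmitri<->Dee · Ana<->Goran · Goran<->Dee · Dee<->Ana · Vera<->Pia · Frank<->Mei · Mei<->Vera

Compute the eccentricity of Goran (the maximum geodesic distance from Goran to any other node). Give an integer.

3

Distances from Goran: Ana:1, Dee:1, Dmitri:1, Frank:3, Mei:2, Pia:2, Vera:1.
The largest is 3 (to Frank), so the eccentricity of Goran is 3.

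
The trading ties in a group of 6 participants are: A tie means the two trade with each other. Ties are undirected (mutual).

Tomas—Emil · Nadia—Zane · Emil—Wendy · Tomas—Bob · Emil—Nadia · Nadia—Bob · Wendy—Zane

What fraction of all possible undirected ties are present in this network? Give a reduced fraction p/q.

7/15

There are 7 edges and 6 nodes, so the maximum possible is C(6,2) = 15.
Density = 7/15.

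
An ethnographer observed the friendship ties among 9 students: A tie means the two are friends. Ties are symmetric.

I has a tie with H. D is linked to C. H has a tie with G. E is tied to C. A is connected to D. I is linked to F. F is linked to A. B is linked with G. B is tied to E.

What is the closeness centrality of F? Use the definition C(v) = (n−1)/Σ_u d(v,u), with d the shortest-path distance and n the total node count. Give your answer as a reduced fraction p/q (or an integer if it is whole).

2/5

Distances from F: A:1, B:4, C:3, D:2, E:4, G:3, H:2, I:1. Sum = 20.
n = 9, so closeness = 8/20 = 2/5.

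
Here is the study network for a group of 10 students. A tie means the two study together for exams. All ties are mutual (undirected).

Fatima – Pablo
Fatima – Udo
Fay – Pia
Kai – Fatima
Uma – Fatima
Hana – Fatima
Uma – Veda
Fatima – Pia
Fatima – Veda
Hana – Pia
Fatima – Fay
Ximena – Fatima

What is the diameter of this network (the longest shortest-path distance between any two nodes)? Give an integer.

2

Eccentricity of each node (its greatest distance to any other): Fatima:1, Fay:2, Hana:2, Kai:2, Pablo:2, Pia:2, Udo:2, Uma:2, Veda:2, Ximena:2.
The maximum eccentricity is 2, realized for instance by the pair Veda–Kai via Veda – Fatima – Kai. So the diameter is 2.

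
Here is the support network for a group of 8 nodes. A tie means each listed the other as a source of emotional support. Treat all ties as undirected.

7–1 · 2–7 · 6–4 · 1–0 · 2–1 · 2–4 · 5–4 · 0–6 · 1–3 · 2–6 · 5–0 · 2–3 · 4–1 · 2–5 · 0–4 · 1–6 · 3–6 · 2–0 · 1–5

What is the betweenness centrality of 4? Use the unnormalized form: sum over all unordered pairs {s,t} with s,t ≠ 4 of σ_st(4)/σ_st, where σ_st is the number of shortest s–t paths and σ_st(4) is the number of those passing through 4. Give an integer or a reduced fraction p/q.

Pairs whose geodesics pass through 4 — 6–5: 1/4.
All other pairs contribute 0.
Summing the contributions gives betweenness(4) = 1/4.

1/4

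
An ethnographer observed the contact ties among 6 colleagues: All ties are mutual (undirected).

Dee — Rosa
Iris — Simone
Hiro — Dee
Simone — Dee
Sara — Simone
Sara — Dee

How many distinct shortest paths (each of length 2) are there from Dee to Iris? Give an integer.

1

The shortest distance is 2, and the only length-2 path is Dee–Simone–Iris. So there is exactly 1 shortest path.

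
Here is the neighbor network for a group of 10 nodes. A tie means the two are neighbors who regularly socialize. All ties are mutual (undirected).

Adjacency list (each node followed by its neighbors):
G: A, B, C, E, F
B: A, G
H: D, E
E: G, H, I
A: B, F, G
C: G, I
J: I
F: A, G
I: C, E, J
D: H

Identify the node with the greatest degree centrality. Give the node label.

G

Degrees — A:3, B:2, C:2, D:1, E:3, F:2, G:5, H:2, I:3, J:1.
The maximum is 5, attained only by G.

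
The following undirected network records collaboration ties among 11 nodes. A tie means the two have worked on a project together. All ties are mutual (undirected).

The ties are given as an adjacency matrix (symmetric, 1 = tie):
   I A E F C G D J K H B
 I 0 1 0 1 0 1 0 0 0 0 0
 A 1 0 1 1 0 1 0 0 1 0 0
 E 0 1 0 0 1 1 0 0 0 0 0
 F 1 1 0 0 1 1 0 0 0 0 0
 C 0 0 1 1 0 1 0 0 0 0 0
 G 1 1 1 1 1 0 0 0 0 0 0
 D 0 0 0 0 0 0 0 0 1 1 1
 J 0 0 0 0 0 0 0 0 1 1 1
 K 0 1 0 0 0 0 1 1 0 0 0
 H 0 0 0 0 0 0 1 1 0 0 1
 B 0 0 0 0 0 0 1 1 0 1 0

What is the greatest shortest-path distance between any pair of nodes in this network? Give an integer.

Eccentricity of each node (its greatest distance to any other): A:3, B:5, C:5, D:4, E:4, F:4, G:4, H:5, I:4, J:4, K:3.
The maximum eccentricity is 5, realized for instance by the pair C–H via C – E – A – K – D – H. So the diameter is 5.

5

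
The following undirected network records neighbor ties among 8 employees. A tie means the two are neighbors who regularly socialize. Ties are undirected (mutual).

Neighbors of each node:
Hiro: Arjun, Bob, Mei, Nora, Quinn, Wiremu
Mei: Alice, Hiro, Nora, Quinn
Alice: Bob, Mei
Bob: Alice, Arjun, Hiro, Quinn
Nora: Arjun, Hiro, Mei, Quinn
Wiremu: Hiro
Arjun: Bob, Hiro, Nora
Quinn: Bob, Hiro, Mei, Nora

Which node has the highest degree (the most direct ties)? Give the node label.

Degrees — Alice:2, Arjun:3, Bob:4, Hiro:6, Mei:4, Nora:4, Quinn:4, Wiremu:1.
The maximum is 6, attained only by Hiro.

Hiro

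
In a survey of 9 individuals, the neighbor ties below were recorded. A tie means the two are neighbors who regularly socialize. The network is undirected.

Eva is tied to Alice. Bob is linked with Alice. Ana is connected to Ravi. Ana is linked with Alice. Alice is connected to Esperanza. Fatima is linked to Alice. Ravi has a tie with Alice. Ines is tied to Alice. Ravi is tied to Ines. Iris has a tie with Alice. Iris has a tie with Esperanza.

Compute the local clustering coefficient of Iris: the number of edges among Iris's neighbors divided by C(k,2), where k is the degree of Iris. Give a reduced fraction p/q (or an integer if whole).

1

Iris's neighbors: Alice and Esperanza (k = 2).
Possible neighbor pairs: C(2,2) = 1. Edges among them: Alice–Esperanza → e = 1.
Clustering(Iris) = 1/1.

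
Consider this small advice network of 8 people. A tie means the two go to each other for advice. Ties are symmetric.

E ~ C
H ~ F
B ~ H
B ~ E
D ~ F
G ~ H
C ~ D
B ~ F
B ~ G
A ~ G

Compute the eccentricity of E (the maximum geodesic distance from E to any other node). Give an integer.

Distances from E: A:3, B:1, C:1, D:2, F:2, G:2, H:2.
The largest is 3 (to A), so the eccentricity of E is 3.

3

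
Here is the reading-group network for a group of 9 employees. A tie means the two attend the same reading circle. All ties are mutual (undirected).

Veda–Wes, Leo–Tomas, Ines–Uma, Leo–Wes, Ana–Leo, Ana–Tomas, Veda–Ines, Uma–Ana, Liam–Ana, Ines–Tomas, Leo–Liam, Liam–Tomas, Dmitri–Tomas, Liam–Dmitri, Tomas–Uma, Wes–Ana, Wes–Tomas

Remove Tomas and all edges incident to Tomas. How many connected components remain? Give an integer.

1

Tomas's neighbors (Ana, Dmitri, Ines, Leo, Liam, Uma, and Wes) remain reachable from one another through other ties, so the rest of the network stays in one piece.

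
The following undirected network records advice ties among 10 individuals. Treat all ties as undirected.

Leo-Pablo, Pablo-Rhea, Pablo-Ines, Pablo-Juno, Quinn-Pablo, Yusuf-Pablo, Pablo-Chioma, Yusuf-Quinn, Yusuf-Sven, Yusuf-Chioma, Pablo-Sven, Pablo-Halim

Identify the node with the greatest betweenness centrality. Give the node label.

Pablo

Unnormalized betweenness of each node: Chioma:0, Halim:0, Ines:0, Juno:0, Leo:0, Pablo:63/2, Quinn:0, Rhea:0, Sven:0, Yusuf:3/2.
Pablo has the largest value, 63/2, making it the main broker — the node through which the most shortest paths run.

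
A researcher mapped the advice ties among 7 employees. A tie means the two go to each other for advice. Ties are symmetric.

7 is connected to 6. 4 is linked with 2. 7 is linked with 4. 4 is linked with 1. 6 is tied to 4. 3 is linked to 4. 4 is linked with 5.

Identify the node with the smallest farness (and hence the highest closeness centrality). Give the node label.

Farness (sum of distances to all others) for each node — 1:11, 2:11, 3:11, 4:6, 5:11, 6:10, 7:10.
The smallest farness is 6, for 4, so 4 has the highest closeness.

4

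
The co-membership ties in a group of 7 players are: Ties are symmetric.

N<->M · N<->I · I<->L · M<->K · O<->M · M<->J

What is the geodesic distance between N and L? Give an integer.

One shortest route is N – I – L, which uses 2 edges, and N and L are not directly tied, so nothing shorter exists. So d(N,L) = 2.

2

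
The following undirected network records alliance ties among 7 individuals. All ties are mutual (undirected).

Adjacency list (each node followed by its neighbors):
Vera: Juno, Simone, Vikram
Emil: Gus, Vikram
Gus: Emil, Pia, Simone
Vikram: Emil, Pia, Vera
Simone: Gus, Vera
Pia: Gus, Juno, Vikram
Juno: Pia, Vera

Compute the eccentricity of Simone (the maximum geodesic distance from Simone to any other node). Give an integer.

Distances from Simone: Emil:2, Gus:1, Juno:2, Pia:2, Vera:1, Vikram:2.
The largest is 2 (to Vikram, Juno, Pia, and Emil), so the eccentricity of Simone is 2.

2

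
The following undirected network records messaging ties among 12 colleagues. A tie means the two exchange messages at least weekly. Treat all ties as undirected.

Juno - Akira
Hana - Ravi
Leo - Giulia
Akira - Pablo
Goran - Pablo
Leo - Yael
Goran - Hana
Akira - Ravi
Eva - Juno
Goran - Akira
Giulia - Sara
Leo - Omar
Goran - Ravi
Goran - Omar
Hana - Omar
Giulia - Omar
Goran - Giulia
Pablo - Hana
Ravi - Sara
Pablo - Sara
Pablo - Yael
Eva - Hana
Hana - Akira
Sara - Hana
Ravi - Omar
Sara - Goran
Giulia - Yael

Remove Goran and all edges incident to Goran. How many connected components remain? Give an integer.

1

Goran's neighbors (Akira, Giulia, Hana, Omar, Pablo, Ravi, and Sara) remain reachable from one another through other ties, so the rest of the network stays in one piece.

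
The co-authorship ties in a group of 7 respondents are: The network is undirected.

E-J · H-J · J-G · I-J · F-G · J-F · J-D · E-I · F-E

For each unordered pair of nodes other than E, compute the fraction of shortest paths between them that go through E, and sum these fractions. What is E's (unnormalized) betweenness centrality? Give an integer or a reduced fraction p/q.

1/2

Pairs whose geodesics pass through E — F–I: 1/2.
All other pairs contribute 0.
Summing the contributions gives betweenness(E) = 1/2.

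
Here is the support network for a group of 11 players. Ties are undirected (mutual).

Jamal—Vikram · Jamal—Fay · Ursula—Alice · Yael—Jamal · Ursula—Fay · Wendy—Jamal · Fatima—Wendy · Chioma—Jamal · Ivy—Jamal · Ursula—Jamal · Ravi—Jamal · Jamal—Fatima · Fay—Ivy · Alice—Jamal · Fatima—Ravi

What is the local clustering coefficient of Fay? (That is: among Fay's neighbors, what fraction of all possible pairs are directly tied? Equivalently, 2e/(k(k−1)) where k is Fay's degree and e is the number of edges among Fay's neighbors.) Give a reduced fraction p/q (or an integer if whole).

Fay's neighbors: Ivy, Jamal, and Ursula (k = 3).
Possible neighbor pairs: C(3,2) = 3. Edges among them: Ivy–Jamal, Jamal–Ursula → e = 2.
Clustering(Fay) = 2/3.

2/3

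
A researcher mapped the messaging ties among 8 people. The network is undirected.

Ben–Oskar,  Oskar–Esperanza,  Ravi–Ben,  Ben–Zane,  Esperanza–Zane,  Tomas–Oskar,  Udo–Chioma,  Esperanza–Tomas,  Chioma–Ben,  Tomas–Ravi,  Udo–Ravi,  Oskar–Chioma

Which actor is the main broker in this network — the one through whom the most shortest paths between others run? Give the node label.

Ben

Unnormalized betweenness of each node: Ben:9/2, Chioma:5/2, Esperanza:3/2, Oskar:7/2, Ravi:3, Tomas:2, Udo:1/2, Zane:1/2.
Ben has the largest value, 9/2, making it the main broker — the node through which the most shortest paths run.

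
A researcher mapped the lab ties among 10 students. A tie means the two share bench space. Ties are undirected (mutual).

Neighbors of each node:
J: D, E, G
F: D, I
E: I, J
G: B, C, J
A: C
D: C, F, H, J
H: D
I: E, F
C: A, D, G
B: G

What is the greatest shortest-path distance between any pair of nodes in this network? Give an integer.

Eccentricity of each node (its greatest distance to any other): A:4, B:4, C:3, D:3, E:4, F:4, G:3, H:4, I:4, J:3.
The maximum eccentricity is 4, realized for instance by the pair A–I via A – C – D – F – I. So the diameter is 4.

4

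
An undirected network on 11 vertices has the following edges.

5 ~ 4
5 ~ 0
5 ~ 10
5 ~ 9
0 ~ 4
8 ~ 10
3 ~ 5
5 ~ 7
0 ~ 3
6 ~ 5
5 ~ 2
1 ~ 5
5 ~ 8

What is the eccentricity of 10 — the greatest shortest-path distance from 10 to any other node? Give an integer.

Distances from 10: 0:2, 1:2, 2:2, 3:2, 4:2, 5:1, 6:2, 7:2, 8:1, 9:2.
The largest is 2 (to 3, 9, 0, 1, 6, 2, 7, and 4), so the eccentricity of 10 is 2.

2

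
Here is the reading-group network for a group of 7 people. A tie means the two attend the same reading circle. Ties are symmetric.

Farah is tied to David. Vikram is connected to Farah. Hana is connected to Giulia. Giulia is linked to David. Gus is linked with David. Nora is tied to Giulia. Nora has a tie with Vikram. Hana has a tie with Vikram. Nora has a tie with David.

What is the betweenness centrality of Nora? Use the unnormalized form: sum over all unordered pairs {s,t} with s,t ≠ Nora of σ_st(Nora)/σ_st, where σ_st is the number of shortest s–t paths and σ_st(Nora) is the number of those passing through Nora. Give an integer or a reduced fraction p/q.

Pairs whose geodesics pass through Nora — Vikram–David: 1/2; Vikram–Giulia: 1/2; Vikram–Gus: 1/2.
All other pairs contribute 0.
Summing the contributions gives betweenness(Nora) = 3/2.

3/2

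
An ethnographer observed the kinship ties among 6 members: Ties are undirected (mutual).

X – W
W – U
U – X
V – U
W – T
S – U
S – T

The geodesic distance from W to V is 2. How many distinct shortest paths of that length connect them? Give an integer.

1

The shortest distance is 2, and the only length-2 path is W–U–V. So there is exactly 1 shortest path.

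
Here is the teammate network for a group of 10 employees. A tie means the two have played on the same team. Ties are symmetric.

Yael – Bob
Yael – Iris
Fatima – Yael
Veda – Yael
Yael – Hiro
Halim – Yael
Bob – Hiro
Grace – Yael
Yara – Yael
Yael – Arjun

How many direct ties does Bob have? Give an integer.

2

Bob is directly tied to Hiro and Yael. That is 2 neighbors, so the degree of Bob is 2.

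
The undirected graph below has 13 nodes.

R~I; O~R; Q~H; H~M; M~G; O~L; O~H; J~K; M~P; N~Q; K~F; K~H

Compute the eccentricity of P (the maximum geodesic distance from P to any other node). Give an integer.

Distances from P: F:4, G:2, H:2, I:5, J:4, K:3, L:4, M:1, N:4, O:3, Q:3, R:4.
The largest is 5 (to I), so the eccentricity of P is 5.

5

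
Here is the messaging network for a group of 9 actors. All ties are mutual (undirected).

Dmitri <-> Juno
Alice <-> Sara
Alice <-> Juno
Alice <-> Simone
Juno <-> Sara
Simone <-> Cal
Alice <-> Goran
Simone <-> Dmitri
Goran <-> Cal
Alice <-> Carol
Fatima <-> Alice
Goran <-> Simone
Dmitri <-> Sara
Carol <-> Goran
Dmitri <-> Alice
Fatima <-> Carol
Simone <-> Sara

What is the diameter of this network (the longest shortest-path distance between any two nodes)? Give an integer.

Eccentricity of each node (its greatest distance to any other): Alice:2, Cal:3, Carol:2, Dmitri:2, Fatima:3, Goran:2, Juno:3, Sara:2, Simone:2.
The maximum eccentricity is 3, realized for instance by the pair Cal–Fatima via Cal – Goran – Carol – Fatima. So the diameter is 3.

3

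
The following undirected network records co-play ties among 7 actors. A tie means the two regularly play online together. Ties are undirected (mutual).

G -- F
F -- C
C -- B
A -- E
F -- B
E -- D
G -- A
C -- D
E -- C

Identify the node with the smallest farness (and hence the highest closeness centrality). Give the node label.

Farness (sum of distances to all others) for each node — A:11, B:11, C:8, D:11, E:9, F:9, G:11.
The smallest farness is 8, for C, so C has the highest closeness.

C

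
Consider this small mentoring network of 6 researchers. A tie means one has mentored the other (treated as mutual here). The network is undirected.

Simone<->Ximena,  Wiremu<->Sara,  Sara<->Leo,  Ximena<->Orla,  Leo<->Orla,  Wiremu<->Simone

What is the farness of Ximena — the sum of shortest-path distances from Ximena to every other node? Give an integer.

Distances from Ximena: Leo:2, Orla:1, Sara:3, Simone:1, Wiremu:2.
Sum = 2 + 1 + 3 + 1 + 2 = 9.

9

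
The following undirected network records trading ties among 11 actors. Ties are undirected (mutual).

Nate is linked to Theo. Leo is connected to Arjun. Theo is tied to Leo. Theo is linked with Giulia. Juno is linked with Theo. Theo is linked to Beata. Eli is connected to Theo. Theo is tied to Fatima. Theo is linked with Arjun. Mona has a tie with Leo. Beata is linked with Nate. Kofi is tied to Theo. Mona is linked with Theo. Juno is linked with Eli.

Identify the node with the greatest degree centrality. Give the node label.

Theo

Degrees — Arjun:2, Beata:2, Eli:2, Fatima:1, Giulia:1, Juno:2, Kofi:1, Leo:3, Mona:2, Nate:2, Theo:10.
The maximum is 10, attained only by Theo.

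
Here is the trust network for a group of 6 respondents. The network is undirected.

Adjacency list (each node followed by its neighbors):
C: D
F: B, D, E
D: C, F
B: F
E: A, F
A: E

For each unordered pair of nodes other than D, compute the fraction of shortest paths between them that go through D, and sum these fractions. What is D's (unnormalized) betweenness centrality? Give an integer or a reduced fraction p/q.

4

Pairs whose geodesics pass through D — A–C: 1; B–C: 1; E–C: 1; C–F: 1.
All other pairs contribute 0.
Summing the contributions gives betweenness(D) = 4.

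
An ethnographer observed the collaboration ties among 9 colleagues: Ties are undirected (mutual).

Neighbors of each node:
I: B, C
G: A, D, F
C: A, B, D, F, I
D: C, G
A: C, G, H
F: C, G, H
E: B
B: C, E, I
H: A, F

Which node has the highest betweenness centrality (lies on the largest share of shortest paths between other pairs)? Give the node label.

C

Unnormalized betweenness of each node: A:13/3, B:7, C:101/6, D:4/3, E:0, F:13/3, G:11/6, H:1/3, I:0.
C has the largest value, 101/6, making it the main broker — the node through which the most shortest paths run.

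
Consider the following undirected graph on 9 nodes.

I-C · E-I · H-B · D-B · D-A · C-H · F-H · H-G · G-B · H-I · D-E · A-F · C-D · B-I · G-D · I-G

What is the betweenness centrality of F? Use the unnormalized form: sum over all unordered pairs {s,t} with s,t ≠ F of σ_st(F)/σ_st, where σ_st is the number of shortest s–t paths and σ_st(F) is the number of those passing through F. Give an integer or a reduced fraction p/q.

6/5

Pairs whose geodesics pass through F — H–A: 1; A–I: 1/5.
All other pairs contribute 0.
Summing the contributions gives betweenness(F) = 6/5.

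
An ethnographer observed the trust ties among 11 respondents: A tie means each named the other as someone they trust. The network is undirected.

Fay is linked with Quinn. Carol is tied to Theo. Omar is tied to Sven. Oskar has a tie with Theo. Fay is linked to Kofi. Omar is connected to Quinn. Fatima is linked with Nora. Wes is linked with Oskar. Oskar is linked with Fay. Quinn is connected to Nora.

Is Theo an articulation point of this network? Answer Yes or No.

Yes

Removing Theo leaves {Fatima, Fay, Kofi, Nora, Omar, Oskar, Quinn, Sven, and Wes} with no path to {Carol}, so the network splits into 2 components. Theo is a cut vertex.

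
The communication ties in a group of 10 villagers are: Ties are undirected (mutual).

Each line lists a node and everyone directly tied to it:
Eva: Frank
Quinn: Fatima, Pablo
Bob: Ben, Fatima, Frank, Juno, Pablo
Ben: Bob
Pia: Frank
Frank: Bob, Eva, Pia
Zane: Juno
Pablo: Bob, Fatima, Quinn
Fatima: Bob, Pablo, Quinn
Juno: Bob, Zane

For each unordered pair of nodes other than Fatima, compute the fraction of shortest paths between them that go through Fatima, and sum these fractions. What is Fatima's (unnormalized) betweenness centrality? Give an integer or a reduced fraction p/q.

7/2

Pairs whose geodesics pass through Fatima — Frank–Quinn: 1/2; Pia–Quinn: 1/2; Ben–Quinn: 1/2; Eva–Quinn: 1/2; Zane–Quinn: 1/2; Juno–Quinn: 1/2; Quinn–Bob: 1/2.
All other pairs contribute 0.
Summing the contributions gives betweenness(Fatima) = 7/2.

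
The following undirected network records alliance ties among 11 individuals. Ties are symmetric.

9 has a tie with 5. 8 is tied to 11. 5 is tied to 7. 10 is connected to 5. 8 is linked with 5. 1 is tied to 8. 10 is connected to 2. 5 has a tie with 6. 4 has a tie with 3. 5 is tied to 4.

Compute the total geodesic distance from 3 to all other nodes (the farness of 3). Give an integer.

Distances from 3: 1:4, 2:4, 4:1, 5:2, 6:3, 7:3, 8:3, 9:3, 10:3, 11:4.
Sum = 4 + 4 + 1 + 2 + 3 + 3 + 3 + 3 + 3 + 4 = 30.

30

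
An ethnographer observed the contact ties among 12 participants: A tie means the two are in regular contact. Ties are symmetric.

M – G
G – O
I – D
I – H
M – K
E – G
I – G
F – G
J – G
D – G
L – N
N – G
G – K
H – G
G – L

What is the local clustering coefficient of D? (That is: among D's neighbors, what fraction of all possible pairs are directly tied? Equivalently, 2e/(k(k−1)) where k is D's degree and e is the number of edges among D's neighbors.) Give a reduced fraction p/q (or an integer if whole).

D's neighbors: G and I (k = 2).
Possible neighbor pairs: C(2,2) = 1. Edges among them: G–I → e = 1.
Clustering(D) = 1/1.

1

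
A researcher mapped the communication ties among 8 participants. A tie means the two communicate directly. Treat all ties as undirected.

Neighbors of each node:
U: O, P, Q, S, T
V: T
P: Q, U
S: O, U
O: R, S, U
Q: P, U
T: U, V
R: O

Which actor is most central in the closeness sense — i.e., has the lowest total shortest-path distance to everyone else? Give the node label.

Farness (sum of distances to all others) for each node — O:12, P:14, Q:14, R:18, S:13, T:13, U:9, V:19.
The smallest farness is 9, for U, so U has the highest closeness.

U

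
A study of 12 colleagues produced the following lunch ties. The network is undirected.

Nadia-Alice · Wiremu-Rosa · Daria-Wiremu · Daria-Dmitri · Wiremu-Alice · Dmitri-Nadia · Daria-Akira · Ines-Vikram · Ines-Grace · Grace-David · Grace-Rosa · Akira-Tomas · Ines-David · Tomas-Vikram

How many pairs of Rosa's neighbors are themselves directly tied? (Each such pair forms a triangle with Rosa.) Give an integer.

0

Rosa's neighbors are Grace and Wiremu, but none of them are tied to each other, so no triangle contains Rosa.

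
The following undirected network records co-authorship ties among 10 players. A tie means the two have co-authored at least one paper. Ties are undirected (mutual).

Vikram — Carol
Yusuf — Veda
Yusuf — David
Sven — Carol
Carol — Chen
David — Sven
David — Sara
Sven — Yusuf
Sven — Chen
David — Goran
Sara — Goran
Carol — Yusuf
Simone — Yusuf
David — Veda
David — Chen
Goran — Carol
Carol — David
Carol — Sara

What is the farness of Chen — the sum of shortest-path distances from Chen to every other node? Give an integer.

16

Distances from Chen: Carol:1, David:1, Goran:2, Sara:2, Simone:3, Sven:1, Veda:2, Vikram:2, Yusuf:2.
Sum = 1 + 1 + 2 + 2 + 3 + 1 + 2 + 2 + 2 = 16.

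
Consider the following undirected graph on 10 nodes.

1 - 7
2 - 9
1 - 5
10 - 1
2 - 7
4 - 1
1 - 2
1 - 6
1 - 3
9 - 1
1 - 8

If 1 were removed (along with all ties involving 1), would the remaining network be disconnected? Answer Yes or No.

Removing 1 leaves {5} with no path to {2, 7, and 9}, so the network splits into 7 components. 1 is a cut vertex.

Yes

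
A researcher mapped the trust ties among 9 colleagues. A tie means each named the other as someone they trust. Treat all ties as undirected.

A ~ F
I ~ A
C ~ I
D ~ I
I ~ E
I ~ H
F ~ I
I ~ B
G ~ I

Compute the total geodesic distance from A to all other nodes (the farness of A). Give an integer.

Distances from A: B:2, C:2, D:2, E:2, F:1, G:2, H:2, I:1.
Sum = 2 + 2 + 2 + 2 + 1 + 2 + 2 + 1 = 14.

14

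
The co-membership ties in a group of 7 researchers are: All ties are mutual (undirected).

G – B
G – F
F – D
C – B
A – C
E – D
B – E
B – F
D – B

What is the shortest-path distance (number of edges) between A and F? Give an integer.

3

One shortest route is A – C – B – F, which uses 3 edges, and at distance 2 from A we only reach {B}, which does not include F. So d(A,F) = 3.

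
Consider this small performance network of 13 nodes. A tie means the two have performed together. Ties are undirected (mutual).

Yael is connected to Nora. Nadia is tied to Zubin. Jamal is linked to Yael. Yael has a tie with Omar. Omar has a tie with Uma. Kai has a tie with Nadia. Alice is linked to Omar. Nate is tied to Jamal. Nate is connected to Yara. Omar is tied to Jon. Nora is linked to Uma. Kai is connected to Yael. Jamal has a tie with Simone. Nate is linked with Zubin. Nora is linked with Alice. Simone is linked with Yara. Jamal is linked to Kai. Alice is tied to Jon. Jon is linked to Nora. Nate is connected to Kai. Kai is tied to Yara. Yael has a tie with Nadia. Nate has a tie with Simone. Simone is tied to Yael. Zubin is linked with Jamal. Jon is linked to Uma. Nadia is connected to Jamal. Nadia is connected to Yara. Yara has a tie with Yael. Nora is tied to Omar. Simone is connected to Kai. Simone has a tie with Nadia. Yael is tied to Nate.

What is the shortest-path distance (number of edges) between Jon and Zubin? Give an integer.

One shortest route is Jon – Omar – Yael – Nadia – Zubin, which uses 4 edges, and at distance 3 from Jon we only reach {Jamal, Kai, Nadia, Nate, Simone, Yara}, which does not include Zubin. So d(Jon,Zubin) = 4.

4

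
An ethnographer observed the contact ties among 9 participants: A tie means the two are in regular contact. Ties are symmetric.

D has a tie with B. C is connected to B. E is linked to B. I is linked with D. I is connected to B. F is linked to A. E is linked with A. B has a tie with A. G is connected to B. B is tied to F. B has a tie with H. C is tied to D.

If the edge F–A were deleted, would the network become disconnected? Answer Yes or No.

No

Even without that edge, F still reaches A via F – B – A, so the network stays connected. Not a bridge.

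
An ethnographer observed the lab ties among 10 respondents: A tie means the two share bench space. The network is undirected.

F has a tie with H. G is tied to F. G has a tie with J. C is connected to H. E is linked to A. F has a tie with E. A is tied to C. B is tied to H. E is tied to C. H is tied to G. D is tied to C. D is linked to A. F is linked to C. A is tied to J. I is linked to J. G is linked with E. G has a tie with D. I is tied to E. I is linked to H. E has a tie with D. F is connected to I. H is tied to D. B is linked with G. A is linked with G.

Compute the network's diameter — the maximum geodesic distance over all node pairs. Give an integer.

Eccentricity of each node (its greatest distance to any other): A:2, B:2, C:2, D:2, E:2, F:2, G:2, H:2, I:2, J:2.
The maximum eccentricity is 2, realized for instance by the pair C–G via C – H – G. So the diameter is 2.

2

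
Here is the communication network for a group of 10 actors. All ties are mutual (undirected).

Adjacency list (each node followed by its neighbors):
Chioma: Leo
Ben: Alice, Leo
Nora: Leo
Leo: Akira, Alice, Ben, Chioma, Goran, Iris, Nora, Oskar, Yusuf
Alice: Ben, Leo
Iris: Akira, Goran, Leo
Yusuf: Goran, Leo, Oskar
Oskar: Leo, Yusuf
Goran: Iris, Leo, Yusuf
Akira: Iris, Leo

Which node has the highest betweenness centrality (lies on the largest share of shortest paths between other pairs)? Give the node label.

Leo

Unnormalized betweenness of each node: Akira:0, Alice:0, Ben:0, Chioma:0, Goran:1/2, Iris:1/2, Leo:59/2, Nora:0, Oskar:0, Yusuf:1/2.
Leo has the largest value, 59/2, making it the main broker — the node through which the most shortest paths run.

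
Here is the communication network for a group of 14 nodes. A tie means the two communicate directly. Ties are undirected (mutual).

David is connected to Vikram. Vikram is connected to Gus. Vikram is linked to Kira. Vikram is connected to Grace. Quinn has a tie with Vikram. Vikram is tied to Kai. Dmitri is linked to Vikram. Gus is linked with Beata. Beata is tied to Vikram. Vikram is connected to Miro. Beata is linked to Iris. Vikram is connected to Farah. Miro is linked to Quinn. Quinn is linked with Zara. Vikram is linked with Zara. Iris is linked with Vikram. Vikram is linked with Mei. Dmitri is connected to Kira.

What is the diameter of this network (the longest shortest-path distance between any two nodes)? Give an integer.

Eccentricity of each node (its greatest distance to any other): Beata:2, David:2, Dmitri:2, Farah:2, Grace:2, Gus:2, Iris:2, Kai:2, Kira:2, Mei:2, Miro:2, Quinn:2, Vikram:1, Zara:2.
The maximum eccentricity is 2, realized for instance by the pair Miro–Farah via Miro – Vikram – Farah. So the diameter is 2.

2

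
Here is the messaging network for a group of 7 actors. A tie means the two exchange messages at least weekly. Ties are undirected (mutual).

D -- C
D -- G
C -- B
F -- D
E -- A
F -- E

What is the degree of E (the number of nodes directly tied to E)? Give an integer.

E is directly tied to A and F. That is 2 neighbors, so the degree of E is 2.

2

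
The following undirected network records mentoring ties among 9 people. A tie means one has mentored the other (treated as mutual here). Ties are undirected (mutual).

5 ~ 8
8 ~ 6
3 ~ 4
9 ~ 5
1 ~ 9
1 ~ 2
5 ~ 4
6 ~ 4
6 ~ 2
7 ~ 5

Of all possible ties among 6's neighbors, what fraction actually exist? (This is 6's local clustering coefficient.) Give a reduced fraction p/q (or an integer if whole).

0

6's neighbors: 2, 4, and 8 (k = 3).
Possible neighbor pairs: C(3,2) = 3. Edges among them: none → e = 0.
Clustering(6) = 0/3 = 0.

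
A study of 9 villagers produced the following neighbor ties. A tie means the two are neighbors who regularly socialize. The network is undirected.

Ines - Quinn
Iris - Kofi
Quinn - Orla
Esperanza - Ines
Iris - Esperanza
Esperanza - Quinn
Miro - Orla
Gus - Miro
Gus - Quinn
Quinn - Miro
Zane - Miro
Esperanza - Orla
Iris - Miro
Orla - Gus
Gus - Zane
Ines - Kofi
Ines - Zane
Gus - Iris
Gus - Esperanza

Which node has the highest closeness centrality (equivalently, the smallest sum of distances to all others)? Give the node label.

Gus

Farness (sum of distances to all others) for each node — Esperanza:11, Gus:10, Ines:12, Iris:12, Kofi:15, Miro:11, Orla:13, Quinn:11, Zane:13.
The smallest farness is 10, for Gus, so Gus has the highest closeness.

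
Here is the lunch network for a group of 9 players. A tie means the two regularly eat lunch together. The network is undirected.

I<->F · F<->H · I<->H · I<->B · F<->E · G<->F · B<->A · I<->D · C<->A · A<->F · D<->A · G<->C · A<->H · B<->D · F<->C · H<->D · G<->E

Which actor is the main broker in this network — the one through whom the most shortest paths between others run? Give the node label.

Unnormalized betweenness of each node: A:17/3, B:1/4, C:13/12, D:7/12, E:0, F:67/6, G:1/2, H:7/6, I:31/12.
F has the largest value, 67/6, making it the main broker — the node through which the most shortest paths run.

F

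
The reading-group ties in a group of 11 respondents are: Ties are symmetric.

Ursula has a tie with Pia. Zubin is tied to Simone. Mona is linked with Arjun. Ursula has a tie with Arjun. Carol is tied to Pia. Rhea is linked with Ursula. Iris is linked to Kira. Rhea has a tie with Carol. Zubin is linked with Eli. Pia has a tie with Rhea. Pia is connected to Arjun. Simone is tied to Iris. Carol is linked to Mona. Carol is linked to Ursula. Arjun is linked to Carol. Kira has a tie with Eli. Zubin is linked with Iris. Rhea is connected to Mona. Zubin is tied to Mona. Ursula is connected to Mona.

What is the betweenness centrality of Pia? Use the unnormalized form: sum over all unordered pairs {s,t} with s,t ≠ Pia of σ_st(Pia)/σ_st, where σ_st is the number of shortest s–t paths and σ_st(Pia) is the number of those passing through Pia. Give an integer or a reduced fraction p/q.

Pairs whose geodesics pass through Pia — Arjun–Rhea: 1/4.
All other pairs contribute 0.
Summing the contributions gives betweenness(Pia) = 1/4.

1/4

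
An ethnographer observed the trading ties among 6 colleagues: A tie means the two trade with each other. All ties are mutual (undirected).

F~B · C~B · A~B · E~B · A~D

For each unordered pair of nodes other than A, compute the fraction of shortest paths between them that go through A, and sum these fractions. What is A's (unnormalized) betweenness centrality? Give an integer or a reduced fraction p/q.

4

Pairs whose geodesics pass through A — B–D: 1; C–D: 1; E–D: 1; D–F: 1.
All other pairs contribute 0.
Summing the contributions gives betweenness(A) = 4.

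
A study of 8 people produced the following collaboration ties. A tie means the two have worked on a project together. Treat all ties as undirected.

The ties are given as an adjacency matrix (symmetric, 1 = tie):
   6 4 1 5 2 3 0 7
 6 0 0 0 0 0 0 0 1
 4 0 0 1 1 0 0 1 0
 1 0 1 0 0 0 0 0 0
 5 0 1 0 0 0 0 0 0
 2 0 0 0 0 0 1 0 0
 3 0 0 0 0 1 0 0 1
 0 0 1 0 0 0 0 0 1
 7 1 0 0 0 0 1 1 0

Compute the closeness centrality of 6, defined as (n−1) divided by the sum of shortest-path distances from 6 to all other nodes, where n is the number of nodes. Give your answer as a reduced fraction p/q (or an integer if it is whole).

7/19

Distances from 6: 0:2, 1:4, 2:3, 3:2, 4:3, 5:4, 7:1. Sum = 19.
n = 8, so closeness = 7/19.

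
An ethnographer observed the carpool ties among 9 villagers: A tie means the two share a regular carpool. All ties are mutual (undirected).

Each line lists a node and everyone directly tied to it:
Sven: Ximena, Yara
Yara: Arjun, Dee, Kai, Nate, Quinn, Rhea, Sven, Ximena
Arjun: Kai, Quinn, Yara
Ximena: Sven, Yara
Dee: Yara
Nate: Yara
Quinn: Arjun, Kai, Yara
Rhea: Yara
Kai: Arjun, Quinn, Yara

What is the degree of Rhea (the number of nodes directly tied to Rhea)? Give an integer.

Rhea is directly tied to Yara. That is 1 neighbor, so the degree of Rhea is 1.

1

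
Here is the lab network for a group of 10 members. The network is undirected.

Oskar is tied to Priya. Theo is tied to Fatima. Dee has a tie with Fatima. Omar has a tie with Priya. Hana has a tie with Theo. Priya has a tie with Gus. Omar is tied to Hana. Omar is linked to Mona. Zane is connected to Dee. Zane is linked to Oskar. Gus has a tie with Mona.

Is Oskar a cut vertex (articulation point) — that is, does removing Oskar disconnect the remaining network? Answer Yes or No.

No

Even without Oskar, every remaining node can still reach every other (the residual graph is connected), so Oskar is not a cut vertex.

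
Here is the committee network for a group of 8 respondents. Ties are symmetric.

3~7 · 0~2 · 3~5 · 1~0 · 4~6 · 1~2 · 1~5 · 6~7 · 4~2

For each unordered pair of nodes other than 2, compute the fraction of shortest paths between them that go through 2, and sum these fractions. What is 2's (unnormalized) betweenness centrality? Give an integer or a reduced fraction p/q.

11/2

Pairs whose geodesics pass through 2 — 7–0: 1/2; 5–4: 1; 1–4: 1; 1–6: 1; 0–4: 1; 0–6: 1.
All other pairs contribute 0.
Summing the contributions gives betweenness(2) = 11/2.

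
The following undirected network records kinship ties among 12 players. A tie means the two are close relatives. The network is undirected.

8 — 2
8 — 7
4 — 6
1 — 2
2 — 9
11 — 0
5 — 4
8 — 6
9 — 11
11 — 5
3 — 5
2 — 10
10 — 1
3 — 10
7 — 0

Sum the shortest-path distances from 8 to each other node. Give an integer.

Distances from 8: 0:2, 1:2, 2:1, 3:3, 4:2, 5:3, 6:1, 7:1, 9:2, 10:2, 11:3.
Sum = 2 + 2 + 1 + 3 + 2 + 3 + 1 + 1 + 2 + 2 + 3 = 22.

22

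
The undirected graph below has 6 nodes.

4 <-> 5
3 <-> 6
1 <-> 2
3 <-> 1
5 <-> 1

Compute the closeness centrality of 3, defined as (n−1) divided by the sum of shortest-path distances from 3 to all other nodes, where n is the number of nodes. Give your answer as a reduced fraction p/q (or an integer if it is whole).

5/9

Distances from 3: 1:1, 2:2, 4:3, 5:2, 6:1. Sum = 9.
n = 6, so closeness = 5/9.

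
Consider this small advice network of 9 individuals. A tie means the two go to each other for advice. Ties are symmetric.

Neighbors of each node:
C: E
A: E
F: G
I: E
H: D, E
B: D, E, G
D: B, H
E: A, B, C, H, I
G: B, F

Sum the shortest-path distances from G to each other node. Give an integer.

18

Distances from G: A:3, B:1, C:3, D:2, E:2, F:1, H:3, I:3.
Sum = 3 + 1 + 3 + 2 + 2 + 1 + 3 + 3 = 18.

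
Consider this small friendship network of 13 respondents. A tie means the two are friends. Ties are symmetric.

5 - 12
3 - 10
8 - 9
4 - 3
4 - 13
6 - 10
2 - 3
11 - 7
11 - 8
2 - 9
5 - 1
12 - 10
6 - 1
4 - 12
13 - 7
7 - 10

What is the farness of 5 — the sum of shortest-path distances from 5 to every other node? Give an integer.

Distances from 5: 1:1, 2:4, 3:3, 4:2, 6:2, 7:3, 8:5, 9:5, 10:2, 11:4, 12:1, 13:3.
Sum = 1 + 4 + 3 + 2 + 2 + 3 + 5 + 5 + 2 + 4 + 1 + 3 = 35.

35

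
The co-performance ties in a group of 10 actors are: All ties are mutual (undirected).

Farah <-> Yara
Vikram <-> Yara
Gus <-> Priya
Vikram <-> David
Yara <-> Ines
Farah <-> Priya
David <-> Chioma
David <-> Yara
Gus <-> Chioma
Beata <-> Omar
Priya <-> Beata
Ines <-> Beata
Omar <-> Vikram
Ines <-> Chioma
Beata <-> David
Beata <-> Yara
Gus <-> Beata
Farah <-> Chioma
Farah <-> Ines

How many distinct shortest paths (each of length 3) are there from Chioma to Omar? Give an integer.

The shortest distance is 3. The length-3 paths are: Chioma–Ines–Beata–Omar; Chioma–David–Beata–Omar; Chioma–Gus–Beata–Omar; Chioma–David–Vikram–Omar.
That gives 4 distinct shortest paths.

4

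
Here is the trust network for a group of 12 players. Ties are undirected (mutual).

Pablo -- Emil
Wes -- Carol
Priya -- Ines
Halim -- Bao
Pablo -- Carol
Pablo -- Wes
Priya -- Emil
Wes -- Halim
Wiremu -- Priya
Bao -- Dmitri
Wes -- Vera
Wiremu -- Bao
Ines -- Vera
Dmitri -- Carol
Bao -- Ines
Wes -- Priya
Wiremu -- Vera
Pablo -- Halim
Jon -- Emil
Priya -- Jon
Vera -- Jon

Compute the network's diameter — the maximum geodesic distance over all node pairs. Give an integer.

Eccentricity of each node (its greatest distance to any other): Bao:3, Carol:3, Dmitri:4, Emil:3, Halim:3, Ines:3, Jon:4, Pablo:3, Priya:3, Vera:3, Wes:2, Wiremu:3.
The maximum eccentricity is 4, realized for instance by the pair Jon–Dmitri via Jon – Priya – Ines – Bao – Dmitri. So the diameter is 4.

4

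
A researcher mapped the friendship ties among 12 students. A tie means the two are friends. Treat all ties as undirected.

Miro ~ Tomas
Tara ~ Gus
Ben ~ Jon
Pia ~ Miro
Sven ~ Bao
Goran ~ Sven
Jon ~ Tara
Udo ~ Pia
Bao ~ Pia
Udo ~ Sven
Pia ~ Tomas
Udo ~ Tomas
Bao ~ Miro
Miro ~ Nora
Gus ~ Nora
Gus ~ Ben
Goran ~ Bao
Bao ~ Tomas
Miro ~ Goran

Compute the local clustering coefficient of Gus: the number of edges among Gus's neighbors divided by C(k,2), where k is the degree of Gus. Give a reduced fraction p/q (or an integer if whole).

0

Gus's neighbors: Ben, Nora, and Tara (k = 3).
Possible neighbor pairs: C(3,2) = 3. Edges among them: none → e = 0.
Clustering(Gus) = 0/3 = 0.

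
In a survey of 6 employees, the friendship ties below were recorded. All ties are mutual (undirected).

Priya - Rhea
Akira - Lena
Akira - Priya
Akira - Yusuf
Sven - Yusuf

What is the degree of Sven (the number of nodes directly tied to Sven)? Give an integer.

1

Sven is directly tied to Yusuf. That is 1 neighbor, so the degree of Sven is 1.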